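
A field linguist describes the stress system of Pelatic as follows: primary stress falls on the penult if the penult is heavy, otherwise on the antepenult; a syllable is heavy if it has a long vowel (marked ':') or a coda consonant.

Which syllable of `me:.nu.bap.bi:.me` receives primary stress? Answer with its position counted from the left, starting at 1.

Weights: 3 bap H, 4 bi: H, 5 me L.
The penult (syllable 4, bi:) is heavy, so it takes stress.
Primary stress: syllable 4 → me:.nu.bap.ˈbi:.me.

4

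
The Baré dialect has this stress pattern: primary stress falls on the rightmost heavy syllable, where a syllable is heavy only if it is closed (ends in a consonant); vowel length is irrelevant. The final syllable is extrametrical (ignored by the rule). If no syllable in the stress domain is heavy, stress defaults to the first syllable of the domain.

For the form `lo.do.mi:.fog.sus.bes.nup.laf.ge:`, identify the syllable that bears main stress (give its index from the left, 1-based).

The final syllable (9, ge:) is extrametrical; the stress domain is syllables 1–8.
Weights: 1 lo L, 2 do L, 3 mi: L, 4 fog H, 5 sus H, 6 bes H, 7 nup H, 8 laf H.
Heavy syllables in the domain: 4, 5, 6, 7, 8. The rightmost is syllable 8 (laf).
Primary stress: syllable 8 → lo.do.mi:.fog.sus.bes.nup.ˈlaf.ge:.

8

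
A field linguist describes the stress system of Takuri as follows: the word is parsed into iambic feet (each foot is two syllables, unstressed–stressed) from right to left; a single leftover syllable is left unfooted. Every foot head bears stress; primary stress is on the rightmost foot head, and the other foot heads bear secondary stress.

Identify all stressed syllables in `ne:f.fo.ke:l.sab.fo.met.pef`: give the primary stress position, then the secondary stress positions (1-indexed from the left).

Parse right to left into iambic (σˈσ) feet: ne:f (fo.ˈke:l) (sab.ˈfo) (met.ˈpef). Syllable 1 is left unfooted.
Foot heads (stressed positions): 3, 5, 7.
End Rule Rightmost: primary stress on the rightmost head = syllable 7.
Secondary stress on 3, 5: ne:f.fo.ˌke:l.sab.ˌfo.met.ˈpef.

primary 7, secondary 3, 5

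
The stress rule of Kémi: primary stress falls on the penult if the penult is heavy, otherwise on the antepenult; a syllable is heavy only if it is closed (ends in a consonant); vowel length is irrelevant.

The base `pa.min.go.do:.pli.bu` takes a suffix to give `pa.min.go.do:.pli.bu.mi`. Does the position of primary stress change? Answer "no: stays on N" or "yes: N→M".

Base `pa.min.go.do:.pli.bu` (6 syllables):
  Weights: 4 do: L, 5 pli L, 6 bu L.
  The penult (syllable 5, pli) is light, so stress falls on the antepenult (syllable 4, do:).
  → primary stress on syllable 4.
Suffixed `pa.min.go.do:.pli.bu.mi` (7 syllables):
  Weights: 5 pli L, 6 bu L, 7 mi L.
  The penult (syllable 6, bu) is light, so stress falls on the antepenult (syllable 5, pli).
  → primary stress on syllable 5.

yes: 4→5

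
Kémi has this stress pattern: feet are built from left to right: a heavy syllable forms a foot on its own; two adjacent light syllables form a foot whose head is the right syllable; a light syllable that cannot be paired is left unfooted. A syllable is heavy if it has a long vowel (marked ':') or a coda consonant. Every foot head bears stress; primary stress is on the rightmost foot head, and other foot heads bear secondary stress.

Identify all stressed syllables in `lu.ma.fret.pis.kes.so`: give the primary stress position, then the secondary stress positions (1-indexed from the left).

primary 5, secondary 2, 3, 4

Weights: 1 lu L, 2 ma L, 3 fret H, 4 pis H, 5 kes H, 6 so L.
Parse left to right (heavy = foot alone; LL = one foot; stranded L unfooted): (lu.ˈma) (ˈfret) (ˈpis) (ˈkes) so.
Foot heads: 2, 3, 4, 5.
Primary stress on the rightmost head = syllable 5.
Secondary stress on 2, 3, 4: lu.ˌma.ˌfret.ˌpis.ˈkes.so.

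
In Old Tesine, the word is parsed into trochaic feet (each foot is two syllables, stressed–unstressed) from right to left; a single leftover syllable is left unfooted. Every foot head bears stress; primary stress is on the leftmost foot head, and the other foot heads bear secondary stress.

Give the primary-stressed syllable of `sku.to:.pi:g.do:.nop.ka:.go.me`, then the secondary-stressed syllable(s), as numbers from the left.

Parse right to left into trochaic (ˈσσ) feet: (ˈsku.to:) (ˈpi:g.do:) (ˈnop.ka:) (ˈgo.me).
Foot heads (stressed positions): 1, 3, 5, 7.
End Rule Leftmost: primary stress on the leftmost head = syllable 1.
Secondary stress on 3, 5, 7: ˈsku.to:.ˌpi:g.do:.ˌnop.ka:.ˌgo.me.

primary 1, secondary 3, 5, 7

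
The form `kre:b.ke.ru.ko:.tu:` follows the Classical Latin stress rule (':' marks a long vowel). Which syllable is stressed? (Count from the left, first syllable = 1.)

Classical Latin: stress the penult if heavy (long vowel or closed), else the antepenult.
Weights: 3 ru L, 4 ko: H, 5 tu: H.
The penult (syllable 4, ko:) is heavy, so it takes stress.
Stress on syllable 4: kre:b.ke.ru.ˈko:.tu:.

4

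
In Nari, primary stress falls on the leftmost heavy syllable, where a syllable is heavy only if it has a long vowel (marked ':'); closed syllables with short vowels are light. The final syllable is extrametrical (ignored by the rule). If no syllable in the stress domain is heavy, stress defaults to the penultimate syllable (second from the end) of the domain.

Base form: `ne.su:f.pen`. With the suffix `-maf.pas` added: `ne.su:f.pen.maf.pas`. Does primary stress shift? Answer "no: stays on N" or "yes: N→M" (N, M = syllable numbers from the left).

no: stays on 2

Base `ne.su:f.pen` (3 syllables):
  The final syllable (3, pen) is extrametrical; the stress domain is syllables 1–2.
  Weights: 1 ne L, 2 su:f H.
  Heavy syllables in the domain: 2. The leftmost is syllable 2 (su:f).
  → primary stress on syllable 2.
Suffixed `ne.su:f.pen.maf.pas` (5 syllables):
  The final syllable (5, pas) is extrametrical; the stress domain is syllables 1–4.
  Weights: 1 ne L, 2 su:f H, 3 pen L, 4 maf L.
  Heavy syllables in the domain: 2. The leftmost is syllable 2 (su:f).
  → primary stress on syllable 2.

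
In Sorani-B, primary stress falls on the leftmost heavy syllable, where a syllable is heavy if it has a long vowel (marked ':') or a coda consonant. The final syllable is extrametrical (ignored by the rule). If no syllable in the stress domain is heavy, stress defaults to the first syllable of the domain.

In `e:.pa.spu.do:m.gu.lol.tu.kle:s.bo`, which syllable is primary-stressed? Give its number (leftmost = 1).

1

The final syllable (9, bo) is extrametrical; the stress domain is syllables 1–8.
Weights: 1 e: H, 2 pa L, 3 spu L, 4 do:m H, 5 gu L, 6 lol H, 7 tu L, 8 kle:s H.
Heavy syllables in the domain: 1, 4, 6, 8. The leftmost is syllable 1 (e:).
Primary stress: syllable 1 → ˈe:.pa.spu.do:m.gu.lol.tu.kle:s.bo.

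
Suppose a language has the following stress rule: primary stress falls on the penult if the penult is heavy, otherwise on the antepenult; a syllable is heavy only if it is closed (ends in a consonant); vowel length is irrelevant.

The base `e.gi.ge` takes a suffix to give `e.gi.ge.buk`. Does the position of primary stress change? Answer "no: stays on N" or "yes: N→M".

Base `e.gi.ge` (3 syllables):
  Weights: 1 e L, 2 gi L, 3 ge L.
  The penult (syllable 2, gi) is light, so stress falls on the antepenult (syllable 1, e).
  → primary stress on syllable 1.
Suffixed `e.gi.ge.buk` (4 syllables):
  Weights: 2 gi L, 3 ge L, 4 buk H.
  The penult (syllable 3, ge) is light, so stress falls on the antepenult (syllable 2, gi).
  → primary stress on syllable 2.

yes: 1→2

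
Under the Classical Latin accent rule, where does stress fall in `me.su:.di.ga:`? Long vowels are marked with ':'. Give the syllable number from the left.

Classical Latin: stress the penult if heavy (long vowel or closed), else the antepenult.
Weights: 2 su: H, 3 di L, 4 ga: H.
The penult (syllable 3, di) is light, so stress falls on the antepenult (syllable 2, su:).
Stress on syllable 2: me.ˈsu:.di.ga:.

2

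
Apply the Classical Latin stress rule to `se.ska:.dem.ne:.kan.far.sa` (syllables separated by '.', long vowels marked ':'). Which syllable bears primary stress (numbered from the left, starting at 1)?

6

Classical Latin: stress the penult if heavy (long vowel or closed), else the antepenult.
Weights: 5 kan H, 6 far H, 7 sa L.
The penult (syllable 6, far) is heavy, so it takes stress.
Stress on syllable 6: se.ska:.dem.ne:.kan.ˈfar.sa.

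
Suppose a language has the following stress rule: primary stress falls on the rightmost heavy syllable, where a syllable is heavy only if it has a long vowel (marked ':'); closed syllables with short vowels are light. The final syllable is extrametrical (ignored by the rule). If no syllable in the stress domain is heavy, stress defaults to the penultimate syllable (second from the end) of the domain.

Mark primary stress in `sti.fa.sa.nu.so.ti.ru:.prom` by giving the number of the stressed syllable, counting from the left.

The final syllable (8, prom) is extrametrical; the stress domain is syllables 1–7.
Weights: 1 sti L, 2 fa L, 3 sa L, 4 nu L, 5 so L, 6 ti L, 7 ru: H.
Heavy syllables in the domain: 7. The rightmost is syllable 7 (ru:).
Primary stress: syllable 7 → sti.fa.sa.nu.so.ti.ˈru:.prom.

7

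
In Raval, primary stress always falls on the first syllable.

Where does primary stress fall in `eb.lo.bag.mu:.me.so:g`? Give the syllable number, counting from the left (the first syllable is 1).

The word has 6 syllables; the first syllable is syllable 1 (eb).
Primary stress: syllable 1 → ˈeb.lo.bag.mu:.me.so:g.

1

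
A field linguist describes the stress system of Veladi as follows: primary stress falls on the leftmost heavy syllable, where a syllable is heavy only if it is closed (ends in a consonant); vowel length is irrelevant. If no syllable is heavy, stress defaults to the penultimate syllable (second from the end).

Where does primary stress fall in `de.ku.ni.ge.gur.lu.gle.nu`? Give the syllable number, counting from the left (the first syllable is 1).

5

Weights: 1 de L, 2 ku L, 3 ni L, 4 ge L, 5 gur H, 6 lu L, 7 gle L, 8 nu L.
Heavy syllables in the domain: 5. The leftmost is syllable 5 (gur).
Primary stress: syllable 5 → de.ku.ni.ge.ˈgur.lu.gle.nu.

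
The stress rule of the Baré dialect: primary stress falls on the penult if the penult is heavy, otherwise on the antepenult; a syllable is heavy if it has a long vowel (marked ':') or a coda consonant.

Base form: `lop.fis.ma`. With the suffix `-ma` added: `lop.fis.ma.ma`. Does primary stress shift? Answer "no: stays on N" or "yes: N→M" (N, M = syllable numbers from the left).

Base `lop.fis.ma` (3 syllables):
  Weights: 1 lop H, 2 fis H, 3 ma L.
  The penult (syllable 2, fis) is heavy, so it takes stress.
  → primary stress on syllable 2.
Suffixed `lop.fis.ma.ma` (4 syllables):
  Weights: 2 fis H, 3 ma L, 4 ma L.
  The penult (syllable 3, ma) is light, so stress falls on the antepenult (syllable 2, fis).
  → primary stress on syllable 2.

no: stays on 2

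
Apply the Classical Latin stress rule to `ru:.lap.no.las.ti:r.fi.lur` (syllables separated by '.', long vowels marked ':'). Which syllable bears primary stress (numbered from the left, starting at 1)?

5

Classical Latin: stress the penult if heavy (long vowel or closed), else the antepenult.
Weights: 5 ti:r H, 6 fi L, 7 lur H.
The penult (syllable 6, fi) is light, so stress falls on the antepenult (syllable 5, ti:r).
Stress on syllable 5: ru:.lap.no.las.ˈti:r.fi.lur.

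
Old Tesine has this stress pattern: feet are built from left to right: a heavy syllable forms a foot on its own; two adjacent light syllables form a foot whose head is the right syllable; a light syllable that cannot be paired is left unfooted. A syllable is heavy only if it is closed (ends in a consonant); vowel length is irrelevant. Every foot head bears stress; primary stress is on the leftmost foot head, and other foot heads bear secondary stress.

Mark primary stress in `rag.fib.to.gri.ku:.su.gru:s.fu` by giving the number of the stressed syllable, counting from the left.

Weights: 1 rag H, 2 fib H, 3 to L, 4 gri L, 5 ku: L, 6 su L, 7 gru:s H, 8 fu L.
Parse left to right (heavy = foot alone; LL = one foot; stranded L unfooted): (ˈrag) (ˈfib) (to.ˈgri) (ku:.ˈsu) (ˈgru:s) fu.
Foot heads: 1, 2, 4, 6, 7.
Primary stress on the leftmost head = syllable 1.
Primary stress: syllable 1 → ˈrag.fib.to.gri.ku:.su.gru:s.fu.

1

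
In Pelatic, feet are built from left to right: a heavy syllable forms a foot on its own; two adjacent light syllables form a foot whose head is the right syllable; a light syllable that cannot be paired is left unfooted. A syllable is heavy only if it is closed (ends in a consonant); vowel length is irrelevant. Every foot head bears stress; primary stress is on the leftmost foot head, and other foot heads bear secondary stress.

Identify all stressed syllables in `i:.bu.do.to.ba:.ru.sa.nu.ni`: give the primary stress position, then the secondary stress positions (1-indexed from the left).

primary 2, secondary 4, 6, 8

Weights: 1 i: L, 2 bu L, 3 do L, 4 to L, 5 ba: L, 6 ru L, 7 sa L, 8 nu L, 9 ni L.
Parse left to right (heavy = foot alone; LL = one foot; stranded L unfooted): (i:.ˈbu) (do.ˈto) (ba:.ˈru) (sa.ˈnu) ni.
Foot heads: 2, 4, 6, 8.
Primary stress on the leftmost head = syllable 2.
Secondary stress on 4, 6, 8: i:.ˈbu.do.ˌto.ba:.ˌru.sa.ˌnu.ni.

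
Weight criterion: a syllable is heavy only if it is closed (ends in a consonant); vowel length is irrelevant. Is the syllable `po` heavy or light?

`po`: short vowel, open (no coda). Open (no coda) → light.

light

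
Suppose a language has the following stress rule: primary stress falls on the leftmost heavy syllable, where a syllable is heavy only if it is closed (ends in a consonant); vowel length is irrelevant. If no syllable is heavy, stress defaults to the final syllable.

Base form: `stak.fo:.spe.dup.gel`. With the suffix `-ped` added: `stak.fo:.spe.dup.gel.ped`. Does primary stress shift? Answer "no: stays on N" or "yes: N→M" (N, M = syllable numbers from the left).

Base `stak.fo:.spe.dup.gel` (5 syllables):
  Weights: 1 stak H, 2 fo: L, 3 spe L, 4 dup H, 5 gel H.
  Heavy syllables in the domain: 1, 4, 5. The leftmost is syllable 1 (stak).
  → primary stress on syllable 1.
Suffixed `stak.fo:.spe.dup.gel.ped` (6 syllables):
  Weights: 1 stak H, 2 fo: L, 3 spe L, 4 dup H, 5 gel H, 6 ped H.
  Heavy syllables in the domain: 1, 4, 5, 6. The leftmost is syllable 1 (stak).
  → primary stress on syllable 1.

no: stays on 1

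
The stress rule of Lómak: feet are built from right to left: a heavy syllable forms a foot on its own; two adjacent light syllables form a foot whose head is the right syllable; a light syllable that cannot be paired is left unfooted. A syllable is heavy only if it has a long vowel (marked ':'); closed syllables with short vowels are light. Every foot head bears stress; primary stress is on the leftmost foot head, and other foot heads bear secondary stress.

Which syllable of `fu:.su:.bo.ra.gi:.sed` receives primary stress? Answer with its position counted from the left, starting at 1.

Weights: 1 fu: H, 2 su: H, 3 bo L, 4 ra L, 5 gi: H, 6 sed L.
Parse right to left (heavy = foot alone; LL = one foot; stranded L unfooted): (ˈfu:) (ˈsu:) (bo.ˈra) (ˈgi:) sed.
Foot heads: 1, 2, 4, 5.
Primary stress on the leftmost head = syllable 1.
Primary stress: syllable 1 → ˈfu:.su:.bo.ra.gi:.sed.

1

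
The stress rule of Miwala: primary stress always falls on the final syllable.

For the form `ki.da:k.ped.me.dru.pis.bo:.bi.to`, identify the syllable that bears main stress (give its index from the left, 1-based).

9

The word has 9 syllables; the final syllable is syllable 9 (to).
Primary stress: syllable 9 → ki.da:k.ped.me.dru.pis.bo:.bi.ˈto.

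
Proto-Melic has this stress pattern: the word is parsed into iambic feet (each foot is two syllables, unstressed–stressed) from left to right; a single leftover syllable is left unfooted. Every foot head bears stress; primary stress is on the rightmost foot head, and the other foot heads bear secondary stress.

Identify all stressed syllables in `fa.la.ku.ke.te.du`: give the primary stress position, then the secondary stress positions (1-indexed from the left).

primary 6, secondary 2, 4

Parse left to right into iambic (σˈσ) feet: (fa.ˈla) (ku.ˈke) (te.ˈdu).
Foot heads (stressed positions): 2, 4, 6.
End Rule Rightmost: primary stress on the rightmost head = syllable 6.
Secondary stress on 2, 4: fa.ˌla.ku.ˌke.te.ˈdu.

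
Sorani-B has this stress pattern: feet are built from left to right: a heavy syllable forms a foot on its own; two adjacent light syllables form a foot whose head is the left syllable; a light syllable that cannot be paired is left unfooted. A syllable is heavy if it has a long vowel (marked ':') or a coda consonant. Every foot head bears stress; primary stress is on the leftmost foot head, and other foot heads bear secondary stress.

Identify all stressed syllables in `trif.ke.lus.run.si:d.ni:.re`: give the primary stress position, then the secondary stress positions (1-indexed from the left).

Weights: 1 trif H, 2 ke L, 3 lus H, 4 run H, 5 si:d H, 6 ni: H, 7 re L.
Parse left to right (heavy = foot alone; LL = one foot; stranded L unfooted): (ˈtrif) ke (ˈlus) (ˈrun) (ˈsi:d) (ˈni:) re.
Foot heads: 1, 3, 4, 5, 6.
Primary stress on the leftmost head = syllable 1.
Secondary stress on 3, 4, 5, 6: ˈtrif.ke.ˌlus.ˌrun.ˌsi:d.ˌni:.re.

primary 1, secondary 3, 4, 5, 6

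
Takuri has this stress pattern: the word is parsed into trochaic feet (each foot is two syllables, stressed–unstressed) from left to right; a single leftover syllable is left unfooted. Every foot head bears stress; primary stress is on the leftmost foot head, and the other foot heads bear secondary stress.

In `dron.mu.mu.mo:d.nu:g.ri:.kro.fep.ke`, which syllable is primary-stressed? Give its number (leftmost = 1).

Parse left to right into trochaic (ˈσσ) feet: (ˈdron.mu) (ˈmu.mo:d) (ˈnu:g.ri:) (ˈkro.fep) ke. Syllable 9 is left unfooted.
Foot heads (stressed positions): 1, 3, 5, 7.
End Rule Leftmost: primary stress on the leftmost head = syllable 1.
Primary stress: syllable 1 → ˈdron.mu.mu.mo:d.nu:g.ri:.kro.fep.ke.

1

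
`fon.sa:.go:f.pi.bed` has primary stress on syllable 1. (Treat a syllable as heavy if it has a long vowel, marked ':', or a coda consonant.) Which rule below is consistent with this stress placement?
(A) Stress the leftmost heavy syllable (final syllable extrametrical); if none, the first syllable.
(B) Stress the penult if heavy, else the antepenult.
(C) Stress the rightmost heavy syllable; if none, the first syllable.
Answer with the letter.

A

Rule A → syllable 1 ✓.
Rule B → syllable 3 (observed: 1).
Rule C → syllable 5 (observed: 1).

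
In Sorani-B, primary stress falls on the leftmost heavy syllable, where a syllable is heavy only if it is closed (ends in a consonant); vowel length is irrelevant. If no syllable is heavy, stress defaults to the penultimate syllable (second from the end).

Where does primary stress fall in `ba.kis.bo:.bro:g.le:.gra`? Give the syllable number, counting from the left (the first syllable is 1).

Weights: 1 ba L, 2 kis H, 3 bo: L, 4 bro:g H, 5 le: L, 6 gra L.
Heavy syllables in the domain: 2, 4. The leftmost is syllable 2 (kis).
Primary stress: syllable 2 → ba.ˈkis.bo:.bro:g.le:.gra.

2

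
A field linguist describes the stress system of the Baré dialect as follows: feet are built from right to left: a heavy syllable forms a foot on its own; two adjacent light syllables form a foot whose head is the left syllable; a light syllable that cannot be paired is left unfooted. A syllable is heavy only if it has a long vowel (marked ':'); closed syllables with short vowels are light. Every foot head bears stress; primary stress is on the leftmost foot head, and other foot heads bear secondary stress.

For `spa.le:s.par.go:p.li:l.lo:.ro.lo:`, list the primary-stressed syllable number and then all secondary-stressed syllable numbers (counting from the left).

Weights: 1 spa L, 2 le:s H, 3 par L, 4 go:p H, 5 li:l H, 6 lo: H, 7 ro L, 8 lo: H.
Parse right to left (heavy = foot alone; LL = one foot; stranded L unfooted): spa (ˈle:s) par (ˈgo:p) (ˈli:l) (ˈlo:) ro (ˈlo:).
Foot heads: 2, 4, 5, 6, 8.
Primary stress on the leftmost head = syllable 2.
Secondary stress on 4, 5, 6, 8: spa.ˈle:s.par.ˌgo:p.ˌli:l.ˌlo:.ro.ˌlo:.

primary 2, secondary 4, 5, 6, 8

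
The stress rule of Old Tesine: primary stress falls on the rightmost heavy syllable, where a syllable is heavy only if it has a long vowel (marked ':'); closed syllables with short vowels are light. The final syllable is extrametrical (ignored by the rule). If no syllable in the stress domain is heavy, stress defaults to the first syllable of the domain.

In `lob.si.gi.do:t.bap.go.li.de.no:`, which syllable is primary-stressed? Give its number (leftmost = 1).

4

The final syllable (9, no:) is extrametrical; the stress domain is syllables 1–8.
Weights: 1 lob L, 2 si L, 3 gi L, 4 do:t H, 5 bap L, 6 go L, 7 li L, 8 de L.
Heavy syllables in the domain: 4. The rightmost is syllable 4 (do:t).
Primary stress: syllable 4 → lob.si.gi.ˈdo:t.bap.go.li.de.no:.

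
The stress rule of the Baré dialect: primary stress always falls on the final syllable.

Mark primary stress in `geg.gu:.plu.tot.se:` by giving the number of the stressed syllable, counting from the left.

The word has 5 syllables; the final syllable is syllable 5 (se:).
Primary stress: syllable 5 → geg.gu:.plu.tot.ˈse:.

5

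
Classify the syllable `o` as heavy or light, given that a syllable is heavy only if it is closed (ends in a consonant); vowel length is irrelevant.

`o`: short vowel, open (no coda). Open (no coda) → light.

light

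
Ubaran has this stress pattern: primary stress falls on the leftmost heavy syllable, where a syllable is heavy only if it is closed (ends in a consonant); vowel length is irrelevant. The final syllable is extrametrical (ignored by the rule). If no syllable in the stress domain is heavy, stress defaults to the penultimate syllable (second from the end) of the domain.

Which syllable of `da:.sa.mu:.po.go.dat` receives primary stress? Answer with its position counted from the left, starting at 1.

4

The final syllable (6, dat) is extrametrical; the stress domain is syllables 1–5.
Weights: 1 da: L, 2 sa L, 3 mu: L, 4 po L, 5 go L.
No heavy syllable in the domain; default to the penultimate syllable (second from the end) of the domain = syllable 4.
Primary stress: syllable 4 → da:.sa.mu:.ˈpo.go.dat.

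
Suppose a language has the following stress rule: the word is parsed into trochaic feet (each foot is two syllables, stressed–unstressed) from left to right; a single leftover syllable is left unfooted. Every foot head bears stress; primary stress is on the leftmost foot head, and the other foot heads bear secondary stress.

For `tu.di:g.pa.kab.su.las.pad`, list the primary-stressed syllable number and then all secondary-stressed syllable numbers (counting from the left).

Parse left to right into trochaic (ˈσσ) feet: (ˈtu.di:g) (ˈpa.kab) (ˈsu.las) pad. Syllable 7 is left unfooted.
Foot heads (stressed positions): 1, 3, 5.
End Rule Leftmost: primary stress on the leftmost head = syllable 1.
Secondary stress on 3, 5: ˈtu.di:g.ˌpa.kab.ˌsu.las.pad.

primary 1, secondary 3, 5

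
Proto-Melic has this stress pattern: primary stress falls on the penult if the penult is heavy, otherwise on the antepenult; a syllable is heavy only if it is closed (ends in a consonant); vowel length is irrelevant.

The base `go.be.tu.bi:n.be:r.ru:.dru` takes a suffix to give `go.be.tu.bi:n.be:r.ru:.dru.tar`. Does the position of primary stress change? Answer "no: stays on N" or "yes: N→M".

Base `go.be.tu.bi:n.be:r.ru:.dru` (7 syllables):
  Weights: 5 be:r H, 6 ru: L, 7 dru L.
  The penult (syllable 6, ru:) is light, so stress falls on the antepenult (syllable 5, be:r).
  → primary stress on syllable 5.
Suffixed `go.be.tu.bi:n.be:r.ru:.dru.tar` (8 syllables):
  Weights: 6 ru: L, 7 dru L, 8 tar H.
  The penult (syllable 7, dru) is light, so stress falls on the antepenult (syllable 6, ru:).
  → primary stress on syllable 6.

yes: 5→6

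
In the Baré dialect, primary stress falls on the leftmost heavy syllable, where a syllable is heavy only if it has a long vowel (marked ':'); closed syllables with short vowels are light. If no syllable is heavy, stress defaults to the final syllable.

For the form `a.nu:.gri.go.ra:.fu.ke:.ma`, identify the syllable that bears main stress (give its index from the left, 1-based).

2

Weights: 1 a L, 2 nu: H, 3 gri L, 4 go L, 5 ra: H, 6 fu L, 7 ke: H, 8 ma L.
Heavy syllables in the domain: 2, 5, 7. The leftmost is syllable 2 (nu:).
Primary stress: syllable 2 → a.ˈnu:.gri.go.ra:.fu.ke:.ma.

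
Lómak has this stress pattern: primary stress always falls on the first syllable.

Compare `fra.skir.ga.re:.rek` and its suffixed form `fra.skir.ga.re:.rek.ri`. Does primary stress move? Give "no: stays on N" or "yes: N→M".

Base `fra.skir.ga.re:.rek` (5 syllables):
  The word has 5 syllables; the first syllable is syllable 1 (fra).
  → primary stress on syllable 1.
Suffixed `fra.skir.ga.re:.rek.ri` (6 syllables):
  The word has 6 syllables; the first syllable is syllable 1 (fra).
  → primary stress on syllable 1.

no: stays on 1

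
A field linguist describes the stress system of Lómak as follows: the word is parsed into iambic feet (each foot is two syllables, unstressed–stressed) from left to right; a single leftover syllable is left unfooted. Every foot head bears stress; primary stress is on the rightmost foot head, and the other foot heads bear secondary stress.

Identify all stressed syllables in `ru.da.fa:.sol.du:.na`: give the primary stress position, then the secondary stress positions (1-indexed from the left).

primary 6, secondary 2, 4

Parse left to right into iambic (σˈσ) feet: (ru.ˈda) (fa:.ˈsol) (du:.ˈna).
Foot heads (stressed positions): 2, 4, 6.
End Rule Rightmost: primary stress on the rightmost head = syllable 6.
Secondary stress on 2, 4: ru.ˌda.fa:.ˌsol.du:.ˈna.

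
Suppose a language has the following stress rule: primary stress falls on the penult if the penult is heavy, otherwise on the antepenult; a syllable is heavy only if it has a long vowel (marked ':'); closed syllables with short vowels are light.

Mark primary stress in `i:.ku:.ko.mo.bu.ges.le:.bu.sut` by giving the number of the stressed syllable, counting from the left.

7

Weights: 7 le: H, 8 bu L, 9 sut L.
The penult (syllable 8, bu) is light, so stress falls on the antepenult (syllable 7, le:).
Primary stress: syllable 7 → i:.ku:.ko.mo.bu.ges.ˈle:.bu.sut.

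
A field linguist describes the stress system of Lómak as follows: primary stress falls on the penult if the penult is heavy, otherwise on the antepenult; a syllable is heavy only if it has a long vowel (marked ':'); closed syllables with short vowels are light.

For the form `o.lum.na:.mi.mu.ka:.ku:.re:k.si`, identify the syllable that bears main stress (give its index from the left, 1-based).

8

Weights: 7 ku: H, 8 re:k H, 9 si L.
The penult (syllable 8, re:k) is heavy, so it takes stress.
Primary stress: syllable 8 → o.lum.na:.mi.mu.ka:.ku:.ˈre:k.si.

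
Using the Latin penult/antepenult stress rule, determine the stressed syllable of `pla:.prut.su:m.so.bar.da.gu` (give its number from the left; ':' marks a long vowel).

Classical Latin: stress the penult if heavy (long vowel or closed), else the antepenult.
Weights: 5 bar H, 6 da L, 7 gu L.
The penult (syllable 6, da) is light, so stress falls on the antepenult (syllable 5, bar).
Stress on syllable 5: pla:.prut.su:m.so.ˈbar.da.gu.

5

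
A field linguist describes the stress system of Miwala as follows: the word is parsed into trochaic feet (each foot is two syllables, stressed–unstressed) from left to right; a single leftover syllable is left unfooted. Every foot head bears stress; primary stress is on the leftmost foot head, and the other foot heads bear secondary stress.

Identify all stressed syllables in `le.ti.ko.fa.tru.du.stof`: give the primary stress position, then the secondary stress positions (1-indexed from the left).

Parse left to right into trochaic (ˈσσ) feet: (ˈle.ti) (ˈko.fa) (ˈtru.du) stof. Syllable 7 is left unfooted.
Foot heads (stressed positions): 1, 3, 5.
End Rule Leftmost: primary stress on the leftmost head = syllable 1.
Secondary stress on 3, 5: ˈle.ti.ˌko.fa.ˌtru.du.stof.

primary 1, secondary 3, 5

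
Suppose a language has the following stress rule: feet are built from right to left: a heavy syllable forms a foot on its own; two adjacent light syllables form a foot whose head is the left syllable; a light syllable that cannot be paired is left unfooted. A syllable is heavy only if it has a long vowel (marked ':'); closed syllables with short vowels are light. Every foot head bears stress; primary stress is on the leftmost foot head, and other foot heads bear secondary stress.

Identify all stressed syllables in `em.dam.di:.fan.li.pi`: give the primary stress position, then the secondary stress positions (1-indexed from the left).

primary 1, secondary 3, 5

Weights: 1 em L, 2 dam L, 3 di: H, 4 fan L, 5 li L, 6 pi L.
Parse right to left (heavy = foot alone; LL = one foot; stranded L unfooted): (ˈem.dam) (ˈdi:) fan (ˈli.pi).
Foot heads: 1, 3, 5.
Primary stress on the leftmost head = syllable 1.
Secondary stress on 3, 5: ˈem.dam.ˌdi:.fan.ˌli.pi.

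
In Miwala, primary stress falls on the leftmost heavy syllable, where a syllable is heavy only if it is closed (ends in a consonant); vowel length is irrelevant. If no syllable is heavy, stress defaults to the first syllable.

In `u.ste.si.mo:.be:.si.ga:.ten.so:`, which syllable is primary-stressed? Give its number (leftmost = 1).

8

Weights: 1 u L, 2 ste L, 3 si L, 4 mo: L, 5 be: L, 6 si L, 7 ga: L, 8 ten H, 9 so: L.
Heavy syllables in the domain: 8. The leftmost is syllable 8 (ten).
Primary stress: syllable 8 → u.ste.si.mo:.be:.si.ga:.ˈten.so:.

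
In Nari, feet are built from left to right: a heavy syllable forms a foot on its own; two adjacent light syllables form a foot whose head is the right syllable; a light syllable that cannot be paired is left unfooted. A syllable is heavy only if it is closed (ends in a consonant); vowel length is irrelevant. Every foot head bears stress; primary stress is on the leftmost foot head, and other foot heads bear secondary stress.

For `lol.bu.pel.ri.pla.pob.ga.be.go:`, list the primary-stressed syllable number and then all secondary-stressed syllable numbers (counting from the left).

primary 1, secondary 3, 5, 6, 8

Weights: 1 lol H, 2 bu L, 3 pel H, 4 ri L, 5 pla L, 6 pob H, 7 ga L, 8 be L, 9 go: L.
Parse left to right (heavy = foot alone; LL = one foot; stranded L unfooted): (ˈlol) bu (ˈpel) (ri.ˈpla) (ˈpob) (ga.ˈbe) go:.
Foot heads: 1, 3, 5, 6, 8.
Primary stress on the leftmost head = syllable 1.
Secondary stress on 3, 5, 6, 8: ˈlol.bu.ˌpel.ri.ˌpla.ˌpob.ga.ˌbe.go:.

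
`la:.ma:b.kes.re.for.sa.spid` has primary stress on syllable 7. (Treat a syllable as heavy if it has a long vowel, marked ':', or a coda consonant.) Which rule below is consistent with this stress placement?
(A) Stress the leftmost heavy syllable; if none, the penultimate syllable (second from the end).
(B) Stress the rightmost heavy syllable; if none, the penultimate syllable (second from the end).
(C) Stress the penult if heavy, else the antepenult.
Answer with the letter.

Rule A → syllable 1 (observed: 7).
Rule B → syllable 7 ✓.
Rule C → syllable 5 (observed: 7).

B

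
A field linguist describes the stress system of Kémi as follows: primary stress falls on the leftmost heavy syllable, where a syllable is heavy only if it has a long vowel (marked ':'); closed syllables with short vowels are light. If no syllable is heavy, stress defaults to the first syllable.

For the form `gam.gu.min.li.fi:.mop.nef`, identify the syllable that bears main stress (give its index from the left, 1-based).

5

Weights: 1 gam L, 2 gu L, 3 min L, 4 li L, 5 fi: H, 6 mop L, 7 nef L.
Heavy syllables in the domain: 5. The leftmost is syllable 5 (fi:).
Primary stress: syllable 5 → gam.gu.min.li.ˈfi:.mop.nef.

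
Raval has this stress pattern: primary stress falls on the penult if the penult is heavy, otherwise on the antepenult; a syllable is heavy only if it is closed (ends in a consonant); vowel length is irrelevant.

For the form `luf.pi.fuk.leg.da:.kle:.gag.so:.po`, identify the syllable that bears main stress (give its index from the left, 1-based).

7

Weights: 7 gag H, 8 so: L, 9 po L.
The penult (syllable 8, so:) is light, so stress falls on the antepenult (syllable 7, gag).
Primary stress: syllable 7 → luf.pi.fuk.leg.da:.kle:.ˈgag.so:.po.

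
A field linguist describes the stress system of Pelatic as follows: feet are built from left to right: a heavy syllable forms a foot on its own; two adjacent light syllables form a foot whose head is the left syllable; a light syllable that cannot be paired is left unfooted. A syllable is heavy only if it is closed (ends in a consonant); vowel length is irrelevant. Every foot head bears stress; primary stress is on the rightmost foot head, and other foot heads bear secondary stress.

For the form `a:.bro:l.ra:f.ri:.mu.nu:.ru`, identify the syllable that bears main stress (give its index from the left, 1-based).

6

Weights: 1 a: L, 2 bro:l H, 3 ra:f H, 4 ri: L, 5 mu L, 6 nu: L, 7 ru L.
Parse left to right (heavy = foot alone; LL = one foot; stranded L unfooted): a: (ˈbro:l) (ˈra:f) (ˈri:.mu) (ˈnu:.ru).
Foot heads: 2, 3, 4, 6.
Primary stress on the rightmost head = syllable 6.
Primary stress: syllable 6 → a:.bro:l.ra:f.ri:.mu.ˈnu:.ru.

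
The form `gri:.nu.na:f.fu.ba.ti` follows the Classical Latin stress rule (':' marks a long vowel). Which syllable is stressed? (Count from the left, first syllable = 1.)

4

Classical Latin: stress the penult if heavy (long vowel or closed), else the antepenult.
Weights: 4 fu L, 5 ba L, 6 ti L.
The penult (syllable 5, ba) is light, so stress falls on the antepenult (syllable 4, fu).
Stress on syllable 4: gri:.nu.na:f.ˈfu.ba.ti.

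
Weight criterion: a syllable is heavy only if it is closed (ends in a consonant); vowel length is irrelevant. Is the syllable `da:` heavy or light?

`da:`: long vowel, open (no coda). Open (no coda) → light.

light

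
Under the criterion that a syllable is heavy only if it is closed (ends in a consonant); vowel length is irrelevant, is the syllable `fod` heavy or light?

heavy

`fod`: short vowel, closed (coda /d/). Closed (coda /d/) → heavy.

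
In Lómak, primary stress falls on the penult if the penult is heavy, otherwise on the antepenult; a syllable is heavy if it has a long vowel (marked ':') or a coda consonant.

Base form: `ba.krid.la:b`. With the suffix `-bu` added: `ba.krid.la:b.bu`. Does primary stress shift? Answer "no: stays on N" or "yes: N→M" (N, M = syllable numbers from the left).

yes: 2→3

Base `ba.krid.la:b` (3 syllables):
  Weights: 1 ba L, 2 krid H, 3 la:b H.
  The penult (syllable 2, krid) is heavy, so it takes stress.
  → primary stress on syllable 2.
Suffixed `ba.krid.la:b.bu` (4 syllables):
  Weights: 2 krid H, 3 la:b H, 4 bu L.
  The penult (syllable 3, la:b) is heavy, so it takes stress.
  → primary stress on syllable 3.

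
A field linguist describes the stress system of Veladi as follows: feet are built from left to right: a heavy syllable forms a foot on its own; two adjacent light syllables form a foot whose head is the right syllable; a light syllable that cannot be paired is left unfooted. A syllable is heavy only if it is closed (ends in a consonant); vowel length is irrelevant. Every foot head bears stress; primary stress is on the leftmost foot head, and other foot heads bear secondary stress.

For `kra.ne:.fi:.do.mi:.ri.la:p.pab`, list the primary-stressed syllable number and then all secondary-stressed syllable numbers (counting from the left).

primary 2, secondary 4, 6, 7, 8

Weights: 1 kra L, 2 ne: L, 3 fi: L, 4 do L, 5 mi: L, 6 ri L, 7 la:p H, 8 pab H.
Parse left to right (heavy = foot alone; LL = one foot; stranded L unfooted): (kra.ˈne:) (fi:.ˈdo) (mi:.ˈri) (ˈla:p) (ˈpab).
Foot heads: 2, 4, 6, 7, 8.
Primary stress on the leftmost head = syllable 2.
Secondary stress on 4, 6, 7, 8: kra.ˈne:.fi:.ˌdo.mi:.ˌri.ˌla:p.ˌpab.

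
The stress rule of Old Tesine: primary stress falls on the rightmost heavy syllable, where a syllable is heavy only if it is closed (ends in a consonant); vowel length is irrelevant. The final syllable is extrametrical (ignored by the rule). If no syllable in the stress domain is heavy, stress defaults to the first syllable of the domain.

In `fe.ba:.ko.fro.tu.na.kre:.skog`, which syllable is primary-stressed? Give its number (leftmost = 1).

1

The final syllable (8, skog) is extrametrical; the stress domain is syllables 1–7.
Weights: 1 fe L, 2 ba: L, 3 ko L, 4 fro L, 5 tu L, 6 na L, 7 kre: L.
No heavy syllable in the domain; default to the first syllable of the domain = syllable 1.
Primary stress: syllable 1 → ˈfe.ba:.ko.fro.tu.na.kre:.skog.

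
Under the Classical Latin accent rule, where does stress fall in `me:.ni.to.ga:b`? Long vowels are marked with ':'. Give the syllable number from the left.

Classical Latin: stress the penult if heavy (long vowel or closed), else the antepenult.
Weights: 2 ni L, 3 to L, 4 ga:b H.
The penult (syllable 3, to) is light, so stress falls on the antepenult (syllable 2, ni).
Stress on syllable 2: me:.ˈni.to.ga:b.

2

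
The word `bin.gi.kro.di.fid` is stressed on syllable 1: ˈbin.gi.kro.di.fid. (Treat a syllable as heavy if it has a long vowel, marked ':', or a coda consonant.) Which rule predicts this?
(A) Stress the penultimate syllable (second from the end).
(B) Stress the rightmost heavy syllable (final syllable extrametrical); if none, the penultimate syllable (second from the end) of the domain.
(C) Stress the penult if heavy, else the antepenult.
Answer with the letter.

B

Rule A → syllable 4 (observed: 1).
Rule B → syllable 1 ✓.
Rule C → syllable 3 (observed: 1).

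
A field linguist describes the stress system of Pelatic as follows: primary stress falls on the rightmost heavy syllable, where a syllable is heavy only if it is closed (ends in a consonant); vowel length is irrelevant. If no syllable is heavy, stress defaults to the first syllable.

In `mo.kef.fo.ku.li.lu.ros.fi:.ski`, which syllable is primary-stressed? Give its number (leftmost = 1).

7

Weights: 1 mo L, 2 kef H, 3 fo L, 4 ku L, 5 li L, 6 lu L, 7 ros H, 8 fi: L, 9 ski L.
Heavy syllables in the domain: 2, 7. The rightmost is syllable 7 (ros).
Primary stress: syllable 7 → mo.kef.fo.ku.li.lu.ˈros.fi:.ski.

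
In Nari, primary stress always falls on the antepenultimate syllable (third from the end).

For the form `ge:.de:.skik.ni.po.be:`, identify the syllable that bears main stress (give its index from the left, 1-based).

The word has 6 syllables; the antepenultimate syllable (third from the end) is syllable 4 (ni).
Primary stress: syllable 4 → ge:.de:.skik.ˈni.po.be:.

4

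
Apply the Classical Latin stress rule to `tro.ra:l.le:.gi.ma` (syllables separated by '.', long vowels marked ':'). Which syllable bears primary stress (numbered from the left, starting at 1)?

Classical Latin: stress the penult if heavy (long vowel or closed), else the antepenult.
Weights: 3 le: H, 4 gi L, 5 ma L.
The penult (syllable 4, gi) is light, so stress falls on the antepenult (syllable 3, le:).
Stress on syllable 3: tro.ra:l.ˈle:.gi.ma.

3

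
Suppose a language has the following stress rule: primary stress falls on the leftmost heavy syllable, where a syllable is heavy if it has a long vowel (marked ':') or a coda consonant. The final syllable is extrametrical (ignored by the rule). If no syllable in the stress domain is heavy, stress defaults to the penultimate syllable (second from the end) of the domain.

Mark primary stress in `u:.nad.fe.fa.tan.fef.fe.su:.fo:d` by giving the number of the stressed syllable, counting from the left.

1

The final syllable (9, fo:d) is extrametrical; the stress domain is syllables 1–8.
Weights: 1 u: H, 2 nad H, 3 fe L, 4 fa L, 5 tan H, 6 fef H, 7 fe L, 8 su: H.
Heavy syllables in the domain: 1, 2, 5, 6, 8. The leftmost is syllable 1 (u:).
Primary stress: syllable 1 → ˈu:.nad.fe.fa.tan.fef.fe.su:.fo:d.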